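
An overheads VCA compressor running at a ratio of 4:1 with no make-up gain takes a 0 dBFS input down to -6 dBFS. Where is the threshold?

-8 dBFS

Gain reduction = 0 − (-6) = 6 dB; output overshoot = GR / (R − 1) = 6 / 3 = 2 dB.
Threshold = output − output overshoot = -6 − 2 = -8 dBFS.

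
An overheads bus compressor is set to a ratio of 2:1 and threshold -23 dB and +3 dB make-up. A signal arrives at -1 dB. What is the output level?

-9 dB

-1 dB sits 22 dB over threshold.
2:1 compression reduces that to 22/2 = 11 dB over.
That puts the output at -12 dB; make-up adds 3 dB, giving -9 dB.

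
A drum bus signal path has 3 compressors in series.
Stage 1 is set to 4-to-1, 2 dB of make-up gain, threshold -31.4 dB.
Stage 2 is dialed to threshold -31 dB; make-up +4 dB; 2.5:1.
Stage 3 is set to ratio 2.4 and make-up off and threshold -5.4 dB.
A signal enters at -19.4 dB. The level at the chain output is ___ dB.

Stage 1: -19.4 dB is 12 dB over -31.4 dB; at 4:1 that becomes 3 dB over, giving -28.4 dB; +2 dB make-up → -26.4 dB.
Stage 2: -26.4 dB is 4.6 dB over -31 dB; at 2.5:1 that becomes 1.84 dB over, giving -29.16 dB; +4 dB make-up → -25.16 dB.
Stage 3: -25.16 dB ≤ -5.4 dB, so stage 3 doesn't engage; output -25.16 dB.

-25.16 dB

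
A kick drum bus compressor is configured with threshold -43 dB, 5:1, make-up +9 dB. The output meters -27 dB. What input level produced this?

Remove make-up: -27 − 9 = -36 dB.
That's 7 dB above the -43 dB threshold.
Before 5:1 compression the overshoot was 7 × 5 = 35 dB, so input = -43 + 35 = -8 dB.

-8 dB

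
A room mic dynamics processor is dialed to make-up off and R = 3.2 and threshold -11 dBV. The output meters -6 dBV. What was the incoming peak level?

5 dBV

The compressed level sits -6 − (-11) = 5 dB over threshold.
Undo the ratio: input overshoot = 5 × 3.2 = 16 dB, giving input = 5 dBV.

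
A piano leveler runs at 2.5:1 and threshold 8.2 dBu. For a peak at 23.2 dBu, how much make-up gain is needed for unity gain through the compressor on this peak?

9 dB

The peak compresses to 8.2 + 15/2.5 = 14.2 dBu.
To reach 23.2 dBu requires 23.2 − 14.2 = 9 dB of make-up.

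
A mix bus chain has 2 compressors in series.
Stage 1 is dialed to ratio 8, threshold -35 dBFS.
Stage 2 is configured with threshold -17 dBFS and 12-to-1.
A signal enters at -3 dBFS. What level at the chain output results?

-31 dBFS

Stage 1: overshoot 32 dB → 32/8 = 4 dB → -31 dBFS.
Stage 2: -31 dBFS is at or below the -17 dBFS threshold — no compression; output -31 dBFS.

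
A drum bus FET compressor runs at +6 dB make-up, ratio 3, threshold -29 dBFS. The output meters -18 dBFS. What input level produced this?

Before make-up, the level was -18 − 6 = -24 dBFS.
Post-compression overshoot = -24 − (-29) = 5 dB.
Undo the ratio: input overshoot = 5 × 3 = 15 dB, giving input = -14 dBFS.

-14 dBFS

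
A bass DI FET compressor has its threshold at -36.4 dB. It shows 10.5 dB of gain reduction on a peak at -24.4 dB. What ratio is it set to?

8:1

Input overshoot = -24.4 − (-36.4) = 12 dB.
Output overshoot = 12 − 10.5 = 1.5 dB.
Ratio = input overshoot / output overshoot = 12 / 1.5 = 8.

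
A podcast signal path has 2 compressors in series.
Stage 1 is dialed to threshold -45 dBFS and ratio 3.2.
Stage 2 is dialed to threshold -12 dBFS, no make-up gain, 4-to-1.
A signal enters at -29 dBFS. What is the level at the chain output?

-40 dBFS

Stage 1: 16 dB above -45 dBFS, reduced 3.2:1 to 5 dB above → -40 dBFS.
Stage 2: below threshold (-40 ≤ -12); passes unchanged; output -40 dBFS.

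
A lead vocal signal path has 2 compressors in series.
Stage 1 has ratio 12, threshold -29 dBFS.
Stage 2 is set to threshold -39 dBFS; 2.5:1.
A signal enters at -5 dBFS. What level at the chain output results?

-34.2 dBFS

Stage 1: -5 dBFS is 24 dB over -29 dBFS; at 12:1 that becomes 2 dB over, giving -27 dBFS.
Stage 2: -27 dBFS is 12 dB over -39 dBFS; at 2.5:1 that becomes 4.8 dB over, giving -34.2 dBFS.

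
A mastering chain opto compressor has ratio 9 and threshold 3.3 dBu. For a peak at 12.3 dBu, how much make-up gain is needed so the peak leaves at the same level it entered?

The peak compresses to 3.3 + 9/9 = 4.3 dBu.
To reach 12.3 dBu requires 12.3 − 4.3 = 8 dB of make-up.

8 dB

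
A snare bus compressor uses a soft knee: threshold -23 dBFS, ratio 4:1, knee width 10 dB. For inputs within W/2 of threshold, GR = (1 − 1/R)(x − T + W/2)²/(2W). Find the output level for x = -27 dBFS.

-27.0375 dBFS

x − T + W/2 = -27 − (-23) + 5 = 1.
GR = (1 − 1/4) × 1² / 20 = 0.75 × 1 / 20 = 0.0375 dB.
Output = -27 − 0.0375 = -27.0375 dBFS.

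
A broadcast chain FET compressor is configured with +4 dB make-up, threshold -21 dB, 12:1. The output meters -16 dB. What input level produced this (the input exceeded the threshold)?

Stripping the +4 dB make-up gives -20 dB at the gain stage.
The compressed level sits -20 − (-21) = 1 dB over threshold.
Undo the ratio: input overshoot = 1 × 12 = 12 dB, giving input = -9 dB.

-9 dB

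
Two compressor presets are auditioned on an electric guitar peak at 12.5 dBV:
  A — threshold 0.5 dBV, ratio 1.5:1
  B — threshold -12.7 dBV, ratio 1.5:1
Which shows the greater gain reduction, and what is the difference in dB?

A: 12 dB over, compressed to 8 dB over, so 4 dB of GR.
B: 25.2 dB over, compressed to 16.8 dB over, so 8.4 dB of GR.
Difference: 4.4 dB in favour of B.

B, by 4.4 dB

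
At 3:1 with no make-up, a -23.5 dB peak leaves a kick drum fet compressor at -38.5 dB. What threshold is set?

Gain reduction = -23.5 − (-38.5) = 15 dB; output overshoot = GR / (R − 1) = 15 / 2 = 7.5 dB.
Threshold = output − output overshoot = -38.5 − 7.5 = -46 dB.

-46 dB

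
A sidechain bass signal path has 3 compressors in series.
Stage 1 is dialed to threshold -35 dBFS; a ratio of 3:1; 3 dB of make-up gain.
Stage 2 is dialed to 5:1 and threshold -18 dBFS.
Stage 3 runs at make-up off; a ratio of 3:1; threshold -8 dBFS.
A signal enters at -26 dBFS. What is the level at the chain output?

Stage 1: overshoot 9 dB → 9/3 = 3 dB → -32 dBFS; +3 dB make-up → -29 dBFS.
Stage 2: below threshold (-29 ≤ -18); passes unchanged; output -29 dBFS.
Stage 3: -29 dBFS ≤ -8 dBFS, so stage 3 doesn't engage; output -29 dBFS.

-29 dBFS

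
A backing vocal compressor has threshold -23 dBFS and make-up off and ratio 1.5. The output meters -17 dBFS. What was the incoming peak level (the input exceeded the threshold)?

Post-compression overshoot = -17 − (-23) = 6 dB.
Input overshoot = R × output overshoot = 9 dB → input = -23 + 9 = -14 dBFS.

-14 dBFS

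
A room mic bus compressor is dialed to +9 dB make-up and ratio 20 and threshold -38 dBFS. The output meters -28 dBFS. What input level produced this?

-18 dBFS

Stripping the +9 dB make-up gives -37 dBFS at the gain stage.
The compressed level sits -37 − (-38) = 1 dB over threshold.
Input overshoot = R × output overshoot = 20 dB → input = -38 + 20 = -18 dBFS.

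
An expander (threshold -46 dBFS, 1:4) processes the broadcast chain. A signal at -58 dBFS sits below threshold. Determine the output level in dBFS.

The input is 12 dB below the -46 dBFS threshold.
A 1:4 expander multiplies undershoot by 4: 12 × 4 = 48 dB below threshold.
Output = -46 − 48 = -94 dBFS.

-94 dBFS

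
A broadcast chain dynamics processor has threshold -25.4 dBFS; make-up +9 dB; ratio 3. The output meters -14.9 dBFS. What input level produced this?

-20.9 dBFS

Stripping the +9 dB make-up gives -23.9 dBFS at the gain stage.
The compressed level sits -23.9 − (-25.4) = 1.5 dB over threshold.
Before 3:1 compression the overshoot was 1.5 × 3 = 4.5 dB, so input = -25.4 + 4.5 = -20.9 dBFS.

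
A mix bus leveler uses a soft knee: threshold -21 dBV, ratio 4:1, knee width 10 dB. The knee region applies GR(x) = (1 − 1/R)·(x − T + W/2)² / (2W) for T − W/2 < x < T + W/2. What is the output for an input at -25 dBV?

-25.0375 dBV

x − T + W/2 = -25 − (-21) + 5 = 1.
GR = (1 − 1/4) × 1² / 20 = 0.75 × 1 / 20 = 0.0375 dB.
Output = -25 − 0.0375 = -25.0375 dBV.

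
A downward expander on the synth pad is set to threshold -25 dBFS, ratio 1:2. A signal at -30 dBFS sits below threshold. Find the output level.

-35 dBFS

Undershoot = (-25) − (-30) = 5 dB.
At 1:2, that expands to 10 dB under threshold.
Output = -25 − 10 = -35 dBFS.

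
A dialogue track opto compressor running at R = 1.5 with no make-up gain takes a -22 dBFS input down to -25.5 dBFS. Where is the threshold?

-32.5 dBFS

Let T be the threshold. Output overshoot = (input overshoot)/R, so -25.5 − T = (-22 − T)/1.5.
1.5·(-25.5 − T) = -22 − T → 0.5·T = -38.25 − (-22) = -16.25.
T = -16.25/0.5 = -32.5 dBFS.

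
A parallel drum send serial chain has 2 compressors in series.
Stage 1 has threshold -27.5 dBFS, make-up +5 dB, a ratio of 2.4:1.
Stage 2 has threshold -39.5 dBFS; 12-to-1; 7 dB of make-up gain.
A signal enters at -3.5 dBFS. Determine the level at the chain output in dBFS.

Stage 1: 24 dB above -27.5 dBFS, reduced 2.4:1 to 10 dB above → -17.5 dBFS; +5 dB make-up → -12.5 dBFS.
Stage 2: 27 dB above -39.5 dBFS, reduced 12:1 to 2.25 dB above → -37.25 dBFS; +7 dB make-up → -30.25 dBFS.

-30.25 dBFS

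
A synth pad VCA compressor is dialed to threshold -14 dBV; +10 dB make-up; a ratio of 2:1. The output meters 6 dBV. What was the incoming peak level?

6 dBV

Remove make-up: 6 − 10 = -4 dBV.
Post-compression overshoot = -4 − (-14) = 10 dB.
Input overshoot = R × output overshoot = 20 dB → input = -14 + 20 = 6 dBV.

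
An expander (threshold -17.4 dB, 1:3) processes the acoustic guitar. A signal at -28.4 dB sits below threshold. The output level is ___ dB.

-50.4 dB

Undershoot = (-17.4) − (-28.4) = 11 dB.
At 1:3, that expands to 33 dB under threshold.
Output = -17.4 − 33 = -50.4 dB.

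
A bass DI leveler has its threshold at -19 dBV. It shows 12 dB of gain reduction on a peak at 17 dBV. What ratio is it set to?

Input overshoot = 17 − (-19) = 36 dB.
Output overshoot = 36 − 12 = 24 dB.
Ratio = input overshoot / output overshoot = 36 / 24 = 1.5.

1.5:1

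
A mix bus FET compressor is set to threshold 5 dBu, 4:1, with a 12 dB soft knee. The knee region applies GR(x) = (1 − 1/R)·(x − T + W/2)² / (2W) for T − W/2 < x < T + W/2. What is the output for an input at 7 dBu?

x − T + W/2 = 7 − 5 + 6 = 8.
GR = (1 − 1/4) × 8² / 24 = 0.75 × 64 / 24 = 2 dB.
Output = 7 − 2 = 5 dBu.

5 dBu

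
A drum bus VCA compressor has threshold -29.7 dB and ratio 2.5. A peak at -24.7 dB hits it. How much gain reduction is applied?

3 dB

-24.7 dB exceeds the threshold by 5 dB.
After 2.5:1 compression the overshoot becomes 5/2.5 = 2 dB.
So the signal is attenuated by 5 − 2 = 3 dB.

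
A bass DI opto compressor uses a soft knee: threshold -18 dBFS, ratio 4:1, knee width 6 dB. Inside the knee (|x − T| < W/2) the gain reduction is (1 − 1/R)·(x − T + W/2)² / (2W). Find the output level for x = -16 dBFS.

-17.5625 dBFS

x − T + W/2 = -16 − (-18) + 3 = 5.
GR = (1 − 1/4) × 5² / 12 = 0.75 × 25 / 12 = 1.5625 dB.
Output = -16 − 1.5625 = -17.5625 dBFS.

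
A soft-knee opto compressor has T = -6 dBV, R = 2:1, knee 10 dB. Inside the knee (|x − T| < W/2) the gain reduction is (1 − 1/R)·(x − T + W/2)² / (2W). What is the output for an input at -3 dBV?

-4.6 dBV

x − T + W/2 = -3 − (-6) + 5 = 8.
GR = (1 − 1/2) × 8² / 20 = 0.5 × 64 / 20 = 1.6 dB.
Output = -3 − 1.6 = -4.6 dBV.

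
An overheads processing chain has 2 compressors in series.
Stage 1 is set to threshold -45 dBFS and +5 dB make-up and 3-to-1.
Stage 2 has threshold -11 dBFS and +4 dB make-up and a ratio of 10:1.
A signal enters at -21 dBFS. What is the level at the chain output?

-28 dBFS

Stage 1: overshoot 24 dB → 24/3 = 8 dB → -37 dBFS; +5 dB make-up → -32 dBFS.
Stage 2: -32 dBFS ≤ -11 dBFS, so stage 2 doesn't engage; make-up brings it to -28 dBFS.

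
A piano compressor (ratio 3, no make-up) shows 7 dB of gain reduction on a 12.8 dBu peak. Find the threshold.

Gain reduction = 12.8 − 5.8 = 7 dB; output overshoot = GR / (R − 1) = 7 / 2 = 3.5 dB.
Threshold = output − output overshoot = 5.8 − 3.5 = 2.3 dBu.

2.3 dBu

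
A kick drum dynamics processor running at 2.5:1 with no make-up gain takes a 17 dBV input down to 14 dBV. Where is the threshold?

Let T be the threshold. Output overshoot = (input overshoot)/R, so 14 − T = (17 − T)/2.5.
2.5·(14 − T) = 17 − T → 1.5·T = 35 − 17 = 18.
T = 18/1.5 = 12 dBV.

12 dBV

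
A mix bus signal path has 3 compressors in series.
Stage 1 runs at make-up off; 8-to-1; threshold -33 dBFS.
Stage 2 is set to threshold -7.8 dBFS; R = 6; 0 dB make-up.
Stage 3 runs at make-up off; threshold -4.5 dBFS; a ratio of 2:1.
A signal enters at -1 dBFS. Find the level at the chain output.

-29 dBFS

Stage 1: -1 dBFS is 32 dB over -33 dBFS; at 8:1 that becomes 4 dB over, giving -29 dBFS.
Stage 2: -29 dBFS ≤ -7.8 dBFS, so stage 2 doesn't engage; output -29 dBFS.
Stage 3: below threshold (-29 ≤ -4.5); passes unchanged; output -29 dBFS.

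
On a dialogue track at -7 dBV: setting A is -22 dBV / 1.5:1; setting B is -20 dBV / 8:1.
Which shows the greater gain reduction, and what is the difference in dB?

A: overshoot 15 dB → output overshoot 10 dB → GR 5 dB.
B: overshoot 13 dB → output overshoot 1.625 dB → GR 11.375 dB.
B applies 6.375 dB more gain reduction.

B, by 6.375 dB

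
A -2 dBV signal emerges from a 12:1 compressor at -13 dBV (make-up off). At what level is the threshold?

Input is 12 dB above T (since output overshoot × R = input overshoot: (-13 − T)·12 = -2 − T gives T = -14 dBV).
Check: -14 + (-2 − (-14))/12 = -14 + 1 = -13 dBV. ✓

-14 dBV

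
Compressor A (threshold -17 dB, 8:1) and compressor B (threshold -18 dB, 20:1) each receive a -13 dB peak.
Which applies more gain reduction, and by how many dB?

A: GR = 4 − 4/8 = 3.5 dB.
B: GR = 5 − 5/20 = 4.75 dB.
B applies 1.25 dB more gain reduction.

B, by 1.25 dB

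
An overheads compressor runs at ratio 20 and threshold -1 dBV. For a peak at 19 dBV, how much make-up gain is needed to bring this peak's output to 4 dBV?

Overshoot 20 dB → 20/20 = 1 dB after compression, so the compressed level is -1 + 1 = 0 dBV.
Make-up = target − compressed = 4 − 0 = 4 dB.

4 dB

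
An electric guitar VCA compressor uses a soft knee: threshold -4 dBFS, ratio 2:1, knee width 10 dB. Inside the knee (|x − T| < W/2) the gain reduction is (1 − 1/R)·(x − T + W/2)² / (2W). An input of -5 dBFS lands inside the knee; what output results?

-5.4 dBFS

x − T + W/2 = -5 − (-4) + 5 = 4.
GR = (1 − 1/2) × 4² / 20 = 0.5 × 16 / 20 = 0.4 dB.
Output = -5 − 0.4 = -5.4 dBFS.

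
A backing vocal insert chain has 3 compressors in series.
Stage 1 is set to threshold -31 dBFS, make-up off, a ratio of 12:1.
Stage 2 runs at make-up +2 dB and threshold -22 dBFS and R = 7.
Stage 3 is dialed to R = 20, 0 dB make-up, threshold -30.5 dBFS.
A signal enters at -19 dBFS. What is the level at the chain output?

Stage 1: 12 dB above -31 dBFS, reduced 12:1 to 1 dB above → -30 dBFS.
Stage 2: -30 dBFS is at or below the -22 dBFS threshold — no compression; make-up brings it to -28 dBFS.
Stage 3: 2.5 dB above -30.5 dBFS, reduced 20:1 to 0.125 dB above → -30.375 dBFS.

-30.375 dBFS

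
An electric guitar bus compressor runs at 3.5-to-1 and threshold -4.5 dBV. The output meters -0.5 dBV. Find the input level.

9.5 dBV

That's 4 dB above the -4.5 dBV threshold.
Before 3.5:1 compression the overshoot was 4 × 3.5 = 14 dB, so input = -4.5 + 14 = 9.5 dBV.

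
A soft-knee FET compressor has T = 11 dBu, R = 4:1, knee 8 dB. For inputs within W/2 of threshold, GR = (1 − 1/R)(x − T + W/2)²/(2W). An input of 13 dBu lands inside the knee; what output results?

11.3125 dBu

x − T + W/2 = 13 − 11 + 4 = 6.
GR = (1 − 1/4) × 6² / 16 = 0.75 × 36 / 16 = 1.6875 dB.
Output = 13 − 1.6875 = 11.3125 dBu.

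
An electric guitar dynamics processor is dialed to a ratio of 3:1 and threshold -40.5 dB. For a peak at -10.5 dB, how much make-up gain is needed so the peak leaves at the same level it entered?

20 dB

The peak compresses to -40.5 + 30/3 = -30.5 dB.
To reach -10.5 dB requires -10.5 − (-30.5) = 20 dB of make-up.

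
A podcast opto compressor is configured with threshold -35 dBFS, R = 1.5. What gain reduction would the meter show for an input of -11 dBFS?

Overshoot = -11 − (-35) = 24 dB.
After 1.5:1 compression the overshoot becomes 24/1.5 = 16 dB.
GR = overshoot in − overshoot out = 24 − 16 = 8 dB.

8 dB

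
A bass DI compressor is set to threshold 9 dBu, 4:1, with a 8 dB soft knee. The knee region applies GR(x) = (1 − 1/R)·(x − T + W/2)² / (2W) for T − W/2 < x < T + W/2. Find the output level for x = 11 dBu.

x − T + W/2 = 11 − 9 + 4 = 6.
GR = (1 − 1/4) × 6² / 16 = 0.75 × 36 / 16 = 1.6875 dB.
Output = 11 − 1.6875 = 9.3125 dBu.

9.3125 dBu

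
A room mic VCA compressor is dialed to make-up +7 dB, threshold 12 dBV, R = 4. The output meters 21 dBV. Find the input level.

Stripping the +7 dB make-up gives 14 dBV at the gain stage.
That's 2 dB above the 12 dBV threshold.
Input overshoot = R × output overshoot = 8 dB → input = 12 + 8 = 20 dBV.

20 dBV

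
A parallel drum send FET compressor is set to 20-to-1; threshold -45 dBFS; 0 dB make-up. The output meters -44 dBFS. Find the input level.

-25 dBFS

That's 1 dB above the -45 dBFS threshold.
Input overshoot = R × output overshoot = 20 dB → input = -45 + 20 = -25 dBFS.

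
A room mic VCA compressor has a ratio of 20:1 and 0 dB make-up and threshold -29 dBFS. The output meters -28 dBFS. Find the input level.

-9 dBFS

Post-compression overshoot = -28 − (-29) = 1 dB.
Before 20:1 compression the overshoot was 1 × 20 = 20 dB, so input = -29 + 20 = -9 dBFS.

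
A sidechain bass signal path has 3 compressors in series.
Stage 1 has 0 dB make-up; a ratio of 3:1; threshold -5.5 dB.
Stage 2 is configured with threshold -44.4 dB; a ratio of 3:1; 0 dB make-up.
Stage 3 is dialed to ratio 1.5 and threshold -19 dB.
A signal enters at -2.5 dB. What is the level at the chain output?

Stage 1: overshoot 3 dB → 3/3 = 1 dB → -4.5 dB.
Stage 2: -4.5 dB is 39.9 dB over -44.4 dB; at 3:1 that becomes 13.3 dB over, giving -31.1 dB.
Stage 3: -31.1 dB ≤ -19 dB, so stage 3 doesn't engage; output -31.1 dB.

-31.1 dB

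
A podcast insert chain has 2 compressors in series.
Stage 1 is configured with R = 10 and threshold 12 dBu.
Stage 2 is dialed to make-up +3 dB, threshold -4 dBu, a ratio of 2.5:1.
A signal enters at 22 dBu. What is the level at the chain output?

Stage 1: 22 dBu is 10 dB over 12 dBu; at 10:1 that becomes 1 dB over, giving 13 dBu.
Stage 2: 13 dBu is 17 dB over -4 dBu; at 2.5:1 that becomes 6.8 dB over, giving 2.8 dBu; +3 dB make-up → 5.8 dBu.

5.8 dBu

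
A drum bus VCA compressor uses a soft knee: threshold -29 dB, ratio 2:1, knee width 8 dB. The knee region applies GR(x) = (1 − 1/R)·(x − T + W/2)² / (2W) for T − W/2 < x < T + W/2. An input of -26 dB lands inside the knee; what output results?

x − T + W/2 = -26 − (-29) + 4 = 7.
GR = (1 − 1/2) × 7² / 16 = 0.5 × 49 / 16 = 1.53125 dB.
Output = -26 − 1.53125 = -27.53125 dB.

-27.53125 dB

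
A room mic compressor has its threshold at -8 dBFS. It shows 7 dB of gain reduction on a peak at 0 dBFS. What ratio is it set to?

Input overshoot = 0 − (-8) = 8 dB.
Output overshoot = 8 − 7 = 1 dB.
Ratio = input overshoot / output overshoot = 8 / 1 = 8.

8:1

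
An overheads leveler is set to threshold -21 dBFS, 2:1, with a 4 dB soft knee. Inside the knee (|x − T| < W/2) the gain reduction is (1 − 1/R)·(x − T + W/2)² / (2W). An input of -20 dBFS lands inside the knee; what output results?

x − T + W/2 = -20 − (-21) + 2 = 3.
GR = (1 − 1/2) × 3² / 8 = 0.5 × 9 / 8 = 0.5625 dB.
Output = -20 − 0.5625 = -20.5625 dBFS.

-20.5625 dBFS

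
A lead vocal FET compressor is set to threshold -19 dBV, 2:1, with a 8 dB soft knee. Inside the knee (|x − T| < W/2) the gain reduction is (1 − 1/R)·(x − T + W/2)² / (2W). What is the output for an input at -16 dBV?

x − T + W/2 = -16 − (-19) + 4 = 7.
GR = (1 − 1/2) × 7² / 16 = 0.5 × 49 / 16 = 1.53125 dB.
Output = -16 − 1.53125 = -17.53125 dBV.

-17.53125 dBV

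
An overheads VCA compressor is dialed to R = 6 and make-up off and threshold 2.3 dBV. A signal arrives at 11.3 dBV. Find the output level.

Overshoot: 11.3 − 2.3 = 9 dB.
At 6:1 the overshoot is divided by 6, leaving 1.5 dB above threshold.
Output = 2.3 + 1.5 = 3.8 dBV.

3.8 dBV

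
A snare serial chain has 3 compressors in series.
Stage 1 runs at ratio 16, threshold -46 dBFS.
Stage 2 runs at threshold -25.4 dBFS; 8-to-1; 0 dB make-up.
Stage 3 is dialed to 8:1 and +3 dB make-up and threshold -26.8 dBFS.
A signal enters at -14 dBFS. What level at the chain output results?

-41 dBFS

Stage 1: 32 dB above -46 dBFS, reduced 16:1 to 2 dB above → -44 dBFS.
Stage 2: -44 dBFS ≤ -25.4 dBFS, so stage 2 doesn't engage; output -44 dBFS.
Stage 3: -44 dBFS is at or below the -26.8 dBFS threshold — no compression; make-up brings it to -41 dBFS.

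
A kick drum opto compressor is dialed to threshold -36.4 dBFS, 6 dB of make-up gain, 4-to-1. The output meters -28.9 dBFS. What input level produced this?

-30.4 dBFS

Stripping the +6 dB make-up gives -34.9 dBFS at the gain stage.
That's 1.5 dB above the -36.4 dBFS threshold.
Before 4:1 compression the overshoot was 1.5 × 4 = 6 dB, so input = -36.4 + 6 = -30.4 dBFS.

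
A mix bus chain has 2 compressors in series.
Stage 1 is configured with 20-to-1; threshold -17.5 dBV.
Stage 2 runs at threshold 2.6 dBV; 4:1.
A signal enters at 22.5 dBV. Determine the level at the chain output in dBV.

-15.5 dBV

Stage 1: overshoot 40 dB → 40/20 = 2 dB → -15.5 dBV.
Stage 2: below threshold (-15.5 ≤ 2.6); passes unchanged; output -15.5 dBV.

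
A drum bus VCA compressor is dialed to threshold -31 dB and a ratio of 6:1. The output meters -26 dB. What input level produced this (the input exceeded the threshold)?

-1 dB

That's 5 dB above the -31 dB threshold.
Undo the ratio: input overshoot = 5 × 6 = 30 dB, giving input = -1 dB.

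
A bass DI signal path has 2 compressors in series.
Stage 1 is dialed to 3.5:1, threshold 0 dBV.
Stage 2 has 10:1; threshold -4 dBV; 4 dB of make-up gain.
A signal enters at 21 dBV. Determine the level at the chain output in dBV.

Stage 1: 21 dB above 0 dBV, reduced 3.5:1 to 6 dB above → 6 dBV.
Stage 2: 10 dB above -4 dBV, reduced 10:1 to 1 dB above → -3 dBV; +4 dB make-up → 1 dBV.

1 dBV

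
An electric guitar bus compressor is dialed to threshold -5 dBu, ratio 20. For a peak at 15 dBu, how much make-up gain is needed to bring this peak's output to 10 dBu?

Without make-up, output = threshold + overshoot/20 = -5 + 1 = -4 dBu.
Gap to target: 14 dB.

14 dB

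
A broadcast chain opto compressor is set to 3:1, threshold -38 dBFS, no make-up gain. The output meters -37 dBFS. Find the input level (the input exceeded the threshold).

Post-compression overshoot = -37 − (-38) = 1 dB.
Before 3:1 compression the overshoot was 1 × 3 = 3 dB, so input = -38 + 3 = -35 dBFS.

-35 dBFS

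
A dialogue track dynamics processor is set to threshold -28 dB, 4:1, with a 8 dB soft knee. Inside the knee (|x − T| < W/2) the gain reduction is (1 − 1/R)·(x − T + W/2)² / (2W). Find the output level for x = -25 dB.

-27.296875 dB

x − T + W/2 = -25 − (-28) + 4 = 7.
GR = (1 − 1/4) × 7² / 16 = 0.75 × 49 / 16 = 2.296875 dB.
Output = -25 − 2.296875 = -27.296875 dB.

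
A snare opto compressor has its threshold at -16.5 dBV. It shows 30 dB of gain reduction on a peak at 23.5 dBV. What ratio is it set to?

4:1

Input overshoot = 23.5 − (-16.5) = 40 dB.
Output overshoot = 40 − 30 = 10 dB.
Ratio = input overshoot / output overshoot = 40 / 10 = 4.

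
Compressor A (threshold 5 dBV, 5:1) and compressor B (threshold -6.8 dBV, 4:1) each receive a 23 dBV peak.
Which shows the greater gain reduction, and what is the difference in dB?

B, by 7.95 dB

A: GR = 18 − 18/5 = 14.4 dB.
B: GR = 29.8 − 29.8/4 = 22.35 dB.
Difference: 7.95 dB in favour of B.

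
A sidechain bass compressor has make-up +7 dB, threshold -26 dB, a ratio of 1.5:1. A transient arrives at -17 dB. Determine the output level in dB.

-13 dB

Overshoot: -17 − (-26) = 9 dB.
At 1.5:1 the overshoot is divided by 1.5, leaving 6 dB above threshold.
So the level is -26 + 6 = -20 dB; make-up adds 7 dB, giving -13 dB.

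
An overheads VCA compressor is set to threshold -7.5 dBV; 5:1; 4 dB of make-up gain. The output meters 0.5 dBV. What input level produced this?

12.5 dBV

Stripping the +4 dB make-up gives -3.5 dBV at the gain stage.
The compressed level sits -3.5 − (-7.5) = 4 dB over threshold.
Undo the ratio: input overshoot = 4 × 5 = 20 dB, giving input = 12.5 dBV.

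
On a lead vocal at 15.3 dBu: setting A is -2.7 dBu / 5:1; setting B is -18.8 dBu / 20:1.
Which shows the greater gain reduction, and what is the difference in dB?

B, by 17.995 dB

A: GR = 18 − 18/5 = 14.4 dB.
B: GR = 34.1 − 34.1/20 = 32.395 dB.
B reduces 17.995 dB more.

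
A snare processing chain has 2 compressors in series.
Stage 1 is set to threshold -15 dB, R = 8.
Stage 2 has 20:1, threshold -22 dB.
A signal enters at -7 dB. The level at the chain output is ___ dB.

-21.6 dB

Stage 1: 8 dB above -15 dB, reduced 8:1 to 1 dB above → -14 dB.
Stage 2: overshoot 8 dB → 8/20 = 0.4 dB → -21.6 dB.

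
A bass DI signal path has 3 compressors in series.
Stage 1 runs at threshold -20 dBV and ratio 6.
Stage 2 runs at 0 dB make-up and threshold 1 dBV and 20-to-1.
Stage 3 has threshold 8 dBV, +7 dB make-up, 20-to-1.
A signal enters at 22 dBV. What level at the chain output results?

Stage 1: 22 dBV is 42 dB over -20 dBV; at 6:1 that becomes 7 dB over, giving -13 dBV.
Stage 2: -13 dBV is at or below the 1 dBV threshold — no compression; output -13 dBV.
Stage 3: below threshold (-13 ≤ 8); passes unchanged; make-up brings it to -6 dBV.

-6 dBV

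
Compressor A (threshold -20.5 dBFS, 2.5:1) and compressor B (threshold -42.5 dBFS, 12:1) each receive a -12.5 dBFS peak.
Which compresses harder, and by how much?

B, by 22.7 dB

A: overshoot 8 dB → output overshoot 3.2 dB → GR 4.8 dB.
B: overshoot 30 dB → output overshoot 2.5 dB → GR 27.5 dB.
B applies 22.7 dB more gain reduction.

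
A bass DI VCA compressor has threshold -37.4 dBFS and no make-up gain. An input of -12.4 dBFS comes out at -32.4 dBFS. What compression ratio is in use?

Input overshoot = -12.4 − (-37.4) = 25 dB; output overshoot = -32.4 − (-37.4) = 5 dB.
Ratio = 25 / 5 = 5.

5:1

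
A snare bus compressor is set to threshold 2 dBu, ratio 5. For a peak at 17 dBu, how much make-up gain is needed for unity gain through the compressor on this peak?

Without make-up, output = threshold + overshoot/5 = 2 + 3 = 5 dBu.
Gap to target: 12 dB.

12 dB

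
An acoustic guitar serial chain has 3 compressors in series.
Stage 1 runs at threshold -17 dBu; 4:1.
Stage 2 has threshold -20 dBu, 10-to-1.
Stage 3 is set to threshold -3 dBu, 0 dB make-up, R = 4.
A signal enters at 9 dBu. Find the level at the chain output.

Stage 1: overshoot 26 dB → 26/4 = 6.5 dB → -10.5 dBu.
Stage 2: -10.5 dBu is 9.5 dB over -20 dBu; at 10:1 that becomes 0.95 dB over, giving -19.05 dBu.
Stage 3: -19.05 dBu ≤ -3 dBu, so stage 3 doesn't engage; output -19.05 dBu.

-19.05 dBu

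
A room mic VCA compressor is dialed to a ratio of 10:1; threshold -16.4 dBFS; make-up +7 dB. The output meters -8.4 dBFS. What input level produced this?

-6.4 dBFS

Remove make-up: -8.4 − 7 = -15.4 dBFS.
That's 1 dB above the -16.4 dBFS threshold.
Input overshoot = R × output overshoot = 10 dB → input = -16.4 + 10 = -6.4 dBFS.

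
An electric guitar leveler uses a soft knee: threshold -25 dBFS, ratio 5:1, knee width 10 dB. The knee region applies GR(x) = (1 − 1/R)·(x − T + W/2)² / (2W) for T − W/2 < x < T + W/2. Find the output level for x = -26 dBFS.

x − T + W/2 = -26 − (-25) + 5 = 4.
GR = (1 − 1/5) × 4² / 20 = 0.8 × 16 / 20 = 0.64 dB.
Output = -26 − 0.64 = -26.64 dBFS.

-26.64 dBFS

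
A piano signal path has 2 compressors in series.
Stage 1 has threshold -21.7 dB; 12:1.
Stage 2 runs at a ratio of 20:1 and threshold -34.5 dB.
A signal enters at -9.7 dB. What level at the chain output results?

-33.81 dB

Stage 1: overshoot 12 dB → 12/12 = 1 dB → -20.7 dB.
Stage 2: 13.8 dB above -34.5 dB, reduced 20:1 to 0.69 dB above → -33.81 dB.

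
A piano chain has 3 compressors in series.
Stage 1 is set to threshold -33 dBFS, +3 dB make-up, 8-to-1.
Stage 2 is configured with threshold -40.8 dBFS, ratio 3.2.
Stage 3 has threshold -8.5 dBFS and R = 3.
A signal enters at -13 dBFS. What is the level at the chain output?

Stage 1: -13 dBFS is 20 dB over -33 dBFS; at 8:1 that becomes 2.5 dB over, giving -30.5 dBFS; +3 dB make-up → -27.5 dBFS.
Stage 2: 13.3 dB above -40.8 dBFS, reduced 3.2:1 to 4.15625 dB above → -36.64375 dBFS.
Stage 3: -36.64375 dBFS is at or below the -8.5 dBFS threshold — no compression; output -36.64375 dBFS.

-36.64375 dBFS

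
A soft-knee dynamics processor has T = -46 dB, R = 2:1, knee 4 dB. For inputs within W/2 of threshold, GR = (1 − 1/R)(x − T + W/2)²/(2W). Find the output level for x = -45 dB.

-45.5625 dB

x − T + W/2 = -45 − (-46) + 2 = 3.
GR = (1 − 1/2) × 3² / 8 = 0.5 × 9 / 8 = 0.5625 dB.
Output = -45 − 0.5625 = -45.5625 dB.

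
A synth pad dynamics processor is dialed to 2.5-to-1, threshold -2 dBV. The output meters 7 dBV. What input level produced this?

The compressed level sits 7 − (-2) = 9 dB over threshold.
Before 2.5:1 compression the overshoot was 9 × 2.5 = 22.5 dB, so input = -2 + 22.5 = 20.5 dBV.

20.5 dBV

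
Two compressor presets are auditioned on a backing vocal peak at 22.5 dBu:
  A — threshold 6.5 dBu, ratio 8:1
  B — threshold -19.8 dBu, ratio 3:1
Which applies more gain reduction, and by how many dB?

A: overshoot 16 dB → output overshoot 2 dB → GR 14 dB.
B: overshoot 42.3 dB → output overshoot 14.1 dB → GR 28.2 dB.
Difference: 14.2 dB in favour of B.

B, by 14.2 dB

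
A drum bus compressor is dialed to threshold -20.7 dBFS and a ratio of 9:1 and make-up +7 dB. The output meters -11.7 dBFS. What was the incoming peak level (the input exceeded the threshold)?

-2.7 dBFS

Before make-up, the level was -11.7 − 7 = -18.7 dBFS.
That's 2 dB above the -20.7 dBFS threshold.
Undo the ratio: input overshoot = 2 × 9 = 18 dB, giving input = -2.7 dBFS.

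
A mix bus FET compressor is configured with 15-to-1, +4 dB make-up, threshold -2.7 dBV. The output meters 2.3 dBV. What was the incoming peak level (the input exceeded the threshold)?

Remove make-up: 2.3 − 4 = -1.7 dBV.
The compressed level sits -1.7 − (-2.7) = 1 dB over threshold.
Before 15:1 compression the overshoot was 1 × 15 = 15 dB, so input = -2.7 + 15 = 12.3 dBV.

12.3 dBV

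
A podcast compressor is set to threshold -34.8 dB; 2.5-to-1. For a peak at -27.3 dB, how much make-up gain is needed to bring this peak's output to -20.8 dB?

11 dB

Without make-up, output = threshold + overshoot/2.5 = -34.8 + 3 = -31.8 dB.
Gap to target: 11 dB.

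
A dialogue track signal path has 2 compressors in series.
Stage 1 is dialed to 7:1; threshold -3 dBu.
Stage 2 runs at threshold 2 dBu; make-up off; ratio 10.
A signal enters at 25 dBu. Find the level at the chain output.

1 dBu

Stage 1: 25 dBu is 28 dB over -3 dBu; at 7:1 that becomes 4 dB over, giving 1 dBu.
Stage 2: 1 dBu is at or below the 2 dBu threshold — no compression; output 1 dBu.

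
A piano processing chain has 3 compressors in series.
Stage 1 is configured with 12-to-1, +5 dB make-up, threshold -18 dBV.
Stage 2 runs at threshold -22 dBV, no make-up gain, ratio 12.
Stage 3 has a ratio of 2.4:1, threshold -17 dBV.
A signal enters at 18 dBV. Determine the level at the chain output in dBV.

-21 dBV

Stage 1: overshoot 36 dB → 36/12 = 3 dB → -15 dBV; +5 dB make-up → -10 dBV.
Stage 2: 12 dB above -22 dBV, reduced 12:1 to 1 dB above → -21 dBV.
Stage 3: -21 dBV ≤ -17 dBV, so stage 3 doesn't engage; output -21 dBV.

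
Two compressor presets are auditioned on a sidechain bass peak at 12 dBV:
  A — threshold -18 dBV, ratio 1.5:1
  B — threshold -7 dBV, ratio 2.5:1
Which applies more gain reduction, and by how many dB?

A: overshoot 30 dB → output overshoot 20 dB → GR 10 dB.
B: overshoot 19 dB → output overshoot 7.6 dB → GR 11.4 dB.
B applies 1.4 dB more gain reduction.

B, by 1.4 dB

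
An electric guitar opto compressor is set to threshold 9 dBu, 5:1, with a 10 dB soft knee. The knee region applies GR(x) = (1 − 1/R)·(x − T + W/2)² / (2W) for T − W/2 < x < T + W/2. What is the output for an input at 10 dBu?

x − T + W/2 = 10 − 9 + 5 = 6.
GR = (1 − 1/5) × 6² / 20 = 0.8 × 36 / 20 = 1.44 dB.
Output = 10 − 1.44 = 8.56 dBu.

8.56 dBu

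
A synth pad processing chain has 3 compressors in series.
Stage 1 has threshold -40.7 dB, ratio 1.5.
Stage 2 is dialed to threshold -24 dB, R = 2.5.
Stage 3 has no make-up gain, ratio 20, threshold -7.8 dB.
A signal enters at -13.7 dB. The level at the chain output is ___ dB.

-23.48 dB

Stage 1: -13.7 dB is 27 dB over -40.7 dB; at 1.5:1 that becomes 18 dB over, giving -22.7 dB.
Stage 2: overshoot 1.3 dB → 1.3/2.5 = 0.52 dB → -23.48 dB.
Stage 3: -23.48 dB ≤ -7.8 dB, so stage 3 doesn't engage; output -23.48 dB.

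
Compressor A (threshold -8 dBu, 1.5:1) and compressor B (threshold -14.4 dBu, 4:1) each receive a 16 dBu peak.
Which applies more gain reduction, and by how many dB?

B, by 14.8 dB

A: overshoot 24 dB → output overshoot 16 dB → GR 8 dB.
B: overshoot 30.4 dB → output overshoot 7.6 dB → GR 22.8 dB.
B reduces 14.8 dB more.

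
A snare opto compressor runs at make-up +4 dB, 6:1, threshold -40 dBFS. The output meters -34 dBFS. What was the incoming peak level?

Stripping the +4 dB make-up gives -38 dBFS at the gain stage.
The compressed level sits -38 − (-40) = 2 dB over threshold.
Before 6:1 compression the overshoot was 2 × 6 = 12 dB, so input = -40 + 12 = -28 dBFS.

-28 dBFS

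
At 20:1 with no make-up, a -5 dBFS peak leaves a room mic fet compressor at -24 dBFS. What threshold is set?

-25 dBFS

Input is 20 dB above T (since output overshoot × R = input overshoot: (-24 − T)·20 = -5 − T gives T = -25 dBFS).
Check: -25 + (-5 − (-25))/20 = -25 + 1 = -24 dBFS. ✓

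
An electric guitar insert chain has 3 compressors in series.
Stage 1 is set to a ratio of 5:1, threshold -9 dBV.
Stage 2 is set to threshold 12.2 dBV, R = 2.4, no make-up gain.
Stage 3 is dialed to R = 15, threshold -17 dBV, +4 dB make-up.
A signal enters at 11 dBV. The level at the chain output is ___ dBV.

Stage 1: 11 dBV is 20 dB over -9 dBV; at 5:1 that becomes 4 dB over, giving -5 dBV.
Stage 2: -5 dBV ≤ 12.2 dBV, so stage 2 doesn't engage; output -5 dBV.
Stage 3: 12 dB above -17 dBV, reduced 15:1 to 0.8 dB above → -16.2 dBV; +4 dB make-up → -12.2 dBV.

-12.2 dBV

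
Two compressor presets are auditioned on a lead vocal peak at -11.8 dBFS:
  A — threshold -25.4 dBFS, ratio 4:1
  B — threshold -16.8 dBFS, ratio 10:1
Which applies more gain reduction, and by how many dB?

A: GR = 13.6 − 13.6/4 = 10.2 dB.
B: GR = 5 − 5/10 = 4.5 dB.
A applies 5.7 dB more gain reduction.

A, by 5.7 dB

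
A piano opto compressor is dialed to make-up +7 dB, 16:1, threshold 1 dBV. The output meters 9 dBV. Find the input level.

17 dBV

Before make-up, the level was 9 − 7 = 2 dBV.
Post-compression overshoot = 2 − 1 = 1 dB.
Undo the ratio: input overshoot = 1 × 16 = 16 dB, giving input = 17 dBV.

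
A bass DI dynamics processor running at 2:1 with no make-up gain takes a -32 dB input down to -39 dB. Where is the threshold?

-46 dB

Let T be the threshold. Output overshoot = (input overshoot)/R, so -39 − T = (-32 − T)/2.
2·(-39 − T) = -32 − T → 1·T = -78 − (-32) = -46.
T = -46/1 = -46 dB.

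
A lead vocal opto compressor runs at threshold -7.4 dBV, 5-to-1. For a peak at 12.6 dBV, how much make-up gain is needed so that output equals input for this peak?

The peak compresses to -7.4 + 20/5 = -3.4 dBV.
To reach 12.6 dBV requires 12.6 − (-3.4) = 16 dB of make-up.

16 dB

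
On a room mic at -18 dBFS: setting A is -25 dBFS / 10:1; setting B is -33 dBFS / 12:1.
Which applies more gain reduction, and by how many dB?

A: overshoot 7 dB → output overshoot 0.7 dB → GR 6.3 dB.
B: overshoot 15 dB → output overshoot 1.25 dB → GR 13.75 dB.
B applies 7.45 dB more gain reduction.

B, by 7.45 dB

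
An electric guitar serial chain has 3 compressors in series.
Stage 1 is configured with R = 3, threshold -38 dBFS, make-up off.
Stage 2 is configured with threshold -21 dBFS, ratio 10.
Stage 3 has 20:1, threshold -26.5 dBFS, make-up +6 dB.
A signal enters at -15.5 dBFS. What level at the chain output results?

Stage 1: -15.5 dBFS is 22.5 dB over -38 dBFS; at 3:1 that becomes 7.5 dB over, giving -30.5 dBFS.
Stage 2: below threshold (-30.5 ≤ -21); passes unchanged; output -30.5 dBFS.
Stage 3: -30.5 dBFS ≤ -26.5 dBFS, so stage 3 doesn't engage; make-up brings it to -24.5 dBFS.

-24.5 dBFS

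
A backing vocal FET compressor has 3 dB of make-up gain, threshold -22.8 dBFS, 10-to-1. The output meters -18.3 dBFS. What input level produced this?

Remove make-up: -18.3 − 3 = -21.3 dBFS.
That's 1.5 dB above the -22.8 dBFS threshold.
Before 10:1 compression the overshoot was 1.5 × 10 = 15 dB, so input = -22.8 + 15 = -7.8 dBFS.

-7.8 dBFS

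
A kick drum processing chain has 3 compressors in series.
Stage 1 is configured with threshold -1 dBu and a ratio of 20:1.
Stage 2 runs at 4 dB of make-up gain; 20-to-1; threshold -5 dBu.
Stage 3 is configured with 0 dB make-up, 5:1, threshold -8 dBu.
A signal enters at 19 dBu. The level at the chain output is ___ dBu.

-6.55 dBu

Stage 1: overshoot 20 dB → 20/20 = 1 dB → 0 dBu.
Stage 2: overshoot 5 dB → 5/20 = 0.25 dB → -4.75 dBu; +4 dB make-up → -0.75 dBu.
Stage 3: overshoot 7.25 dB → 7.25/5 = 1.45 dB → -6.55 dBu.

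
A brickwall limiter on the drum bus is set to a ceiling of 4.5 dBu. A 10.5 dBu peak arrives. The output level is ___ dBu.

4.5 dBu

At ∞:1, everything above 4.5 dBu is held at the ceiling.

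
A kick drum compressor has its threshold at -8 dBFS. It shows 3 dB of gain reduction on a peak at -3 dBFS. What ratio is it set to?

Input overshoot = -3 − (-8) = 5 dB.
Output overshoot = 5 − 3 = 2 dB.
Ratio = input overshoot / output overshoot = 5 / 2 = 2.5.

2.5:1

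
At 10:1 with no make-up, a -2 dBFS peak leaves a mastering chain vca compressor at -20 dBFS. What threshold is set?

Input is 20 dB above T (since output overshoot × R = input overshoot: (-20 − T)·10 = -2 − T gives T = -22 dBFS).
Check: -22 + (-2 − (-22))/10 = -22 + 2 = -20 dBFS. ✓

-22 dBFS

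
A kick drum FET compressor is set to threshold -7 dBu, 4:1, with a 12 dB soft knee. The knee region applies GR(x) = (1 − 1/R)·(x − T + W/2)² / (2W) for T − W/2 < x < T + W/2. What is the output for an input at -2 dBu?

x − T + W/2 = -2 − (-7) + 6 = 11.
GR = (1 − 1/4) × 11² / 24 = 0.75 × 121 / 24 = 3.78125 dB.
Output = -2 − 3.78125 = -5.78125 dBu.

-5.78125 dBu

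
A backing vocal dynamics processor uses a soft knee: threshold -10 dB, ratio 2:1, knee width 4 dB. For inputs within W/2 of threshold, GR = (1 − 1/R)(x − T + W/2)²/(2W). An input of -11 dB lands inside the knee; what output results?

-11.0625 dB

x − T + W/2 = -11 − (-10) + 2 = 1.
GR = (1 − 1/2) × 1² / 8 = 0.5 × 1 / 8 = 0.0625 dB.
Output = -11 − 0.0625 = -11.0625 dB.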